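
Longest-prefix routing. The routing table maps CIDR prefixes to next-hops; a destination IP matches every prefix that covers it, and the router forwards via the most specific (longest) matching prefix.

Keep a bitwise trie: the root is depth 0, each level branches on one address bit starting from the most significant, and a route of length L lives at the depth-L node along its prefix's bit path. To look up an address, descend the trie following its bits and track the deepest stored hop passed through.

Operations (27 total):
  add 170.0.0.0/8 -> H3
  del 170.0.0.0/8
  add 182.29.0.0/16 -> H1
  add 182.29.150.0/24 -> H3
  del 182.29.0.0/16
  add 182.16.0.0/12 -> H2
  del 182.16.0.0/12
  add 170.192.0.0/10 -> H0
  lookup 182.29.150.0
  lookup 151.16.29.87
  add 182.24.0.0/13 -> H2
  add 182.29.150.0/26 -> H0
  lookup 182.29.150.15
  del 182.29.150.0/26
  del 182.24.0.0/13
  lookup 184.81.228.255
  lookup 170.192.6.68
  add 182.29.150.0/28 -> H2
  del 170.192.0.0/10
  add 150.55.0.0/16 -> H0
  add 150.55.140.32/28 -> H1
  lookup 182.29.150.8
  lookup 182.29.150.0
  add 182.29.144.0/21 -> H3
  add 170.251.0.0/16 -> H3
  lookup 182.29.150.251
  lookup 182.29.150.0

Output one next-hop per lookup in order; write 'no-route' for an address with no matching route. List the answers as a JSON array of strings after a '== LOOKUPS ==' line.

Trace:
  + 170.0.0.0/8 (H3) depth=8
  - 170.0.0.0/8 clear@8
  + 182.29.0.0/16 (H1) depth=16
  + 182.29.150.0/24 (H3) depth=24
  - 182.29.0.0/16 clear@16
  + 182.16.0.0/12 (H2) depth=12
  - 182.16.0.0/12 clear@12
  + 170.192.0.0/10 (H0) depth=10
  ? 182.29.150.0  path d0:-→d1:-→d2:-→d3:-→d4:-→d5:-→d6:-→d7:-→d8:-→d9:-→d10:-→d11:-→d12:-→d13:-→d14:-→d15:-→d16:-→d17:-→d18:-→d19:-→d20:-→d21:-→d22:-→d23:-→d24:H3  best=H3
  ? 151.16.29.87  path d0:-→d1:-→d2:-  best=no-route
  + 182.24.0.0/13 (H2) depth=13
  + 182.29.150.0/26 (H0) depth=26
  ? 182.29.150.15  path d0:-→d1:-→d2:-→d3:-→d4:-→d5:-→d6:-→d7:-→d8:-→d9:-→d10:-→d11:-→d12:-→d13:H2→d14:-→d15:-→d16:-→d17:-→d18:-→d19:-→d20:-→d21:-→d22:-→d23:-→d24:H3→d25:-→d26:H0  best=H0
  - 182.29.150.0/26 clear@26
  - 182.24.0.0/13 clear@13
  ? 184.81.228.255  path d0:-→d1:-→d2:-→d3:-→d4:-  best=no-route
  ? 170.192.6.68  path d0:-→d1:-→d2:-→d3:-→d4:-→d5:-→d6:-→d7:-→d8:-→d9:-→d10:H0  best=H0
  + 182.29.150.0/28 (H2) depth=28
  - 170.192.0.0/10 clear@10
  + 150.55.0.0/16 (H0) depth=16
  + 150.55.140.32/28 (H1) depth=28
  ? 182.29.150.8  path d0:-→d1:-→d2:-→d3:-→d4:-→d5:-→d6:-→d7:-→d8:-→d9:-→d10:-→d11:-→d12:-→d13:-→d14:-→d15:-→d16:-→d17:-→d18:-→d19:-→d20:-→d21:-→d22:-→d23:-→d24:H3→d25:-→d26:-→d27:-→d28:H2  best=H2
  ? 182.29.150.0  path d0:-→d1:-→d2:-→d3:-→d4:-→d5:-→d6:-→d7:-→d8:-→d9:-→d10:-→d11:-→d12:-→d13:-→d14:-→d15:-→d16:-→d17:-→d18:-→d19:-→d20:-→d21:-→d22:-→d23:-→d24:H3→d25:-→d26:-→d27:-→d28:H2  best=H2
  + 182.29.144.0/21 (H3) depth=21
  + 170.251.0.0/16 (H3) depth=16
  ? 182.29.150.251  path d0:-→d1:-→d2:-→d3:-→d4:-→d5:-→d6:-→d7:-→d8:-→d9:-→d10:-→d11:-→d12:-→d13:-→d14:-→d15:-→d16:-→d17:-→d18:-→d19:-→d20:-→d21:H3→d22:-→d23:-→d24:H3  best=H3
  ? 182.29.150.0  path d0:-→d1:-→d2:-→d3:-→d4:-→d5:-→d6:-→d7:-→d8:-→d9:-→d10:-→d11:-→d12:-→d13:-→d14:-→d15:-→d16:-→d17:-→d18:-→d19:-→d20:-→d21:H3→d22:-→d23:-→d24:H3→d25:-→d26:-→d27:-→d28:H2  best=H2

== LOOKUPS ==
["H3","no-route","H0","no-route","H0","H2","H2","H3","H2"]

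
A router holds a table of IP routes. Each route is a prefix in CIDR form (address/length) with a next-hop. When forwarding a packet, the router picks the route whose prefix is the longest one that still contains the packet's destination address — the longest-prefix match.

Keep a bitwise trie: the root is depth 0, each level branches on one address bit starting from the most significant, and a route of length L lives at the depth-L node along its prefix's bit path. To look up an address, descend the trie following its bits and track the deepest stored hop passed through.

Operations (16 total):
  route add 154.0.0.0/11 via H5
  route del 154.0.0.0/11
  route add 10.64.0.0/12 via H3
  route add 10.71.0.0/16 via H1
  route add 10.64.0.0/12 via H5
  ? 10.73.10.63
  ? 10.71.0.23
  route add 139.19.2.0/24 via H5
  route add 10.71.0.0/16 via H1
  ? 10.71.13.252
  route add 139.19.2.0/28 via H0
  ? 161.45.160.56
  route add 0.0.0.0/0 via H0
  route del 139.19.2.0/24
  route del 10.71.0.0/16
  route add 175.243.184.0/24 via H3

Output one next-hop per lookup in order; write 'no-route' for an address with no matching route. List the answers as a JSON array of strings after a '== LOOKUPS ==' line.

Trace:
  add 154.0.0.0/11 -> H5 at depth 11
  del 154.0.0.0/11 (clear depth 11)
  add 10.64.0.0/12 -> H3 at depth 12
  add 10.71.0.0/16 -> H1 at depth 16
  add 10.64.0.0/12 -> H5 at depth 12
  lookup 10.73.10.63: bits 000010100100 walk d0:-→d1:-→d2:-→d3:-→d4:-→d5:-→d6:-→d7:-→d8:-→d9:-→d10:-→d11:-→d12:H5 -> H5
  lookup 10.71.0.23: bits 0000101001000111 walk d0:-→d1:-→d2:-→d3:-→d4:-→d5:-→d6:-→d7:-→d8:-→d9:-→d10:-→d11:-→d12:H5→d13:-→d14:-→d15:-→d16:H1 -> H1
  add 139.19.2.0/24 -> H5 at depth 24
  add 10.71.0.0/16 -> H1 at depth 16
  lookup 10.71.13.252: bits 0000101001000111 walk d0:-→d1:-→d2:-→d3:-→d4:-→d5:-→d6:-→d7:-→d8:-→d9:-→d10:-→d11:-→d12:H5→d13:-→d14:-→d15:-→d16:H1 -> H1
  add 139.19.2.0/28 -> H0 at depth 28
  lookup 161.45.160.56: bits 10 walk d0:-→d1:-→d2:- -> no-route
  add 0.0.0.0/0 -> H0 at depth 0
  del 139.19.2.0/24 (clear depth 24)
  del 10.71.0.0/16 (clear depth 16)
  add 175.243.184.0/24 -> H3 at depth 24

== LOOKUPS ==
["H5","H1","H1","no-route"]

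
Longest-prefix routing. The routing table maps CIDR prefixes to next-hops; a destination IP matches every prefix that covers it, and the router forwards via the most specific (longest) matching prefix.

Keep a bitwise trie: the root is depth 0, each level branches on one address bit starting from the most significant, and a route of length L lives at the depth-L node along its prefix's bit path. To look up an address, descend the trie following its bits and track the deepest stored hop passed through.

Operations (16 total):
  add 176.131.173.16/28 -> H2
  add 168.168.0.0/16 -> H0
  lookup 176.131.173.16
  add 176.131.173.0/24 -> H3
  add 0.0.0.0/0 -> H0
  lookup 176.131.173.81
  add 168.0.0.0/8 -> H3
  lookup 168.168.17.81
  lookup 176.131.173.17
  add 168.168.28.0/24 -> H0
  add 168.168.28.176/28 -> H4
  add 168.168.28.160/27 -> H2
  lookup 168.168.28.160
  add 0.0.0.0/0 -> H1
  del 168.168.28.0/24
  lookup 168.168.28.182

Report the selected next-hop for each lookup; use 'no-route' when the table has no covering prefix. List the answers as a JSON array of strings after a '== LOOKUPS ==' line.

Process each operation:
  + 176.131.173.16/28 (H2) depth=28
  + 168.168.0.0/16 (H0) depth=16
  lookup 176.131.173.16: bits 1011000010000011101011010001 walk d0:-→d1:-→d2:-→d3:-→d4:-→d5:-→d6:-→d7:-→d8:-→d9:-→d10:-→d11:-→d12:-→d13:-→d14:-→d15:-→d16:-→d17:-→d18:-→d19:-→d20:-→d21:-→d22:-→d23:-→d24:-→d25:-→d26:-→d27:-→d28:H2 -> H2
  + 176.131.173.0/24 (H3) depth=24
  + 0.0.0.0/0 (H0) depth=0
  lookup 176.131.173.81: bits 1011000010000011101011010 walk d0:H0→d1:-→d2:-→d3:-→d4:-→d5:-→d6:-→d7:-→d8:-→d9:-→d10:-→d11:-→d12:-→d13:-→d14:-→d15:-→d16:-→d17:-→d18:-→d19:-→d20:-→d21:-→d22:-→d23:-→d24:H3→d25:- -> H3
  + 168.0.0.0/8 (H3) depth=8
  lookup 168.168.17.81: bits 1010100010101000 walk d0:H0→d1:-→d2:-→d3:-→d4:-→d5:-→d6:-→d7:-→d8:H3→d9:-→d10:-→d11:-→d12:-→d13:-→d14:-→d15:-→d16:H0 -> H0
  lookup 176.131.173.17: bits 1011000010000011101011010001 walk d0:H0→d1:-→d2:-→d3:-→d4:-→d5:-→d6:-→d7:-→d8:-→d9:-→d10:-→d11:-→d12:-→d13:-→d14:-→d15:-→d16:-→d17:-→d18:-→d19:-→d20:-→d21:-→d22:-→d23:-→d24:H3→d25:-→d26:-→d27:-→d28:H2 -> H2
  + 168.168.28.0/24 (H0) depth=24
  + 168.168.28.176/28 (H4) depth=28
  + 168.168.28.160/27 (H2) depth=27
  lookup 168.168.28.160: bits 101010001010100000011100101 walk d0:H0→d1:-→d2:-→d3:-→d4:-→d5:-→d6:-→d7:-→d8:H3→d9:-→d10:-→d11:-→d12:-→d13:-→d14:-→d15:-→d16:H0→d17:-→d18:-→d19:-→d20:-→d21:-→d22:-→d23:-→d24:H0→d25:-→d26:-→d27:H2 -> H2
  + 0.0.0.0/0 (H1) depth=0
  - 168.168.28.0/24 clear@24
  lookup 168.168.28.182: bits 1010100010101000000111001011 walk d0:H1→d1:-→d2:-→d3:-→d4:-→d5:-→d6:-→d7:-→d8:H3→d9:-→d10:-→d11:-→d12:-→d13:-→d14:-→d15:-→d16:H0→d17:-→d18:-→d19:-→d20:-→d21:-→d22:-→d23:-→d24:-→d25:-→d26:-→d27:H2→d28:H4 -> H4

== LOOKUPS ==
["H2","H3","H0","H2","H2","H4"]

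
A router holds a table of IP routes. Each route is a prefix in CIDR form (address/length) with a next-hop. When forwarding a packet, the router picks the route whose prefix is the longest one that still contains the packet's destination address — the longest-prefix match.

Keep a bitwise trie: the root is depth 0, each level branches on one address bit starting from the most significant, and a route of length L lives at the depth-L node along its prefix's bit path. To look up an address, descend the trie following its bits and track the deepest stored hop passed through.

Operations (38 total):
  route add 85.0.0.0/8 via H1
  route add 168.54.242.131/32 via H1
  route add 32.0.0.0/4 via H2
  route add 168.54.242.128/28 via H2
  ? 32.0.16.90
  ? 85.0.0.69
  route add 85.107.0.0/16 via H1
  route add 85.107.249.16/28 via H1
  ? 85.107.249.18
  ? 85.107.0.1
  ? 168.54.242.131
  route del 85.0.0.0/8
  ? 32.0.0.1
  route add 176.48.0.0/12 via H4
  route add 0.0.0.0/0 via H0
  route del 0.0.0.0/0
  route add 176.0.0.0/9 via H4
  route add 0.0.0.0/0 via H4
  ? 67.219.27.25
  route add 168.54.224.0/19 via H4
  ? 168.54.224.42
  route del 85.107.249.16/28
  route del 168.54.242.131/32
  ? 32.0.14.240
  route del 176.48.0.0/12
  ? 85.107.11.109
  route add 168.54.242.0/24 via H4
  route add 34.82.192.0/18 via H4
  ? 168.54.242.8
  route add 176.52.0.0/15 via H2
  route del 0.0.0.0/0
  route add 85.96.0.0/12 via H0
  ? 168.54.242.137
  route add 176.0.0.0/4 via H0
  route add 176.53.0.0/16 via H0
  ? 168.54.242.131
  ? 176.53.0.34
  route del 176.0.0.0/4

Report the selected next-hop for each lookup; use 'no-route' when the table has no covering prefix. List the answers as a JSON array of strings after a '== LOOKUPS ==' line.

Trace:
  + 85.0.0.0/8 (H1) depth=8
  + 168.54.242.131/32 (H1) depth=32
  + 32.0.0.0/4 (H2) depth=4
  + 168.54.242.128/28 (H2) depth=28
  Q 32.0.16.90: descend 0010 ; hops seen [H2] ; pick H2
  Q 85.0.0.69: descend 01010101 ; hops seen [H1] ; pick H1
  + 85.107.0.0/16 (H1) depth=16
  + 85.107.249.16/28 (H1) depth=28
  Q 85.107.249.18: descend 0101010101101011111110010001 ; hops seen [H1,H1,H1] ; pick H1
  Q 85.107.0.1: descend 0101010101101011 ; hops seen [H1,H1] ; pick H1
  Q 168.54.242.131: descend 10101000001101101111001010000011 ; hops seen [H2,H1] ; pick H1
  - 85.0.0.0/8 clear@8
  Q 32.0.0.1: descend 0010 ; hops seen [H2] ; pick H2
  + 176.48.0.0/12 (H4) depth=12
  + 0.0.0.0/0 (H0) depth=0
  - 0.0.0.0/0 clear@0
  + 176.0.0.0/9 (H4) depth=9
  + 0.0.0.0/0 (H4) depth=0
  Q 67.219.27.25: descend 010 ; hops seen [H4] ; pick H4
  + 168.54.224.0/19 (H4) depth=19
  Q 168.54.224.42: descend 1010100000110110111 ; hops seen [H4,H4] ; pick H4
  - 85.107.249.16/28 clear@28
  - 168.54.242.131/32 clear@32
  Q 32.0.14.240: descend 0010 ; hops seen [H4,H2] ; pick H2
  - 176.48.0.0/12 clear@12
  Q 85.107.11.109: descend 0101010101101011 ; hops seen [H4,H1] ; pick H1
  + 168.54.242.0/24 (H4) depth=24
  + 34.82.192.0/18 (H4) depth=18
  Q 168.54.242.8: descend 101010000011011011110010 ; hops seen [H4,H4,H4] ; pick H4
  + 176.52.0.0/15 (H2) depth=15
  - 0.0.0.0/0 clear@0
  + 85.96.0.0/12 (H0) depth=12
  Q 168.54.242.137: descend 1010100000110110111100101000 ; hops seen [H4,H4,H2] ; pick H2
  + 176.0.0.0/4 (H0) depth=4
  + 176.53.0.0/16 (H0) depth=16
  Q 168.54.242.131: descend 10101000001101101111001010000011 ; hops seen [H4,H4,H2] ; pick H2
  Q 176.53.0.34: descend 1011000000110101 ; hops seen [H0,H4,H2,H0] ; pick H0
  - 176.0.0.0/4 clear@4

== LOOKUPS ==
["H2","H1","H1","H1","H1","H2","H4","H4","H2","H1","H4","H2","H2","H0"]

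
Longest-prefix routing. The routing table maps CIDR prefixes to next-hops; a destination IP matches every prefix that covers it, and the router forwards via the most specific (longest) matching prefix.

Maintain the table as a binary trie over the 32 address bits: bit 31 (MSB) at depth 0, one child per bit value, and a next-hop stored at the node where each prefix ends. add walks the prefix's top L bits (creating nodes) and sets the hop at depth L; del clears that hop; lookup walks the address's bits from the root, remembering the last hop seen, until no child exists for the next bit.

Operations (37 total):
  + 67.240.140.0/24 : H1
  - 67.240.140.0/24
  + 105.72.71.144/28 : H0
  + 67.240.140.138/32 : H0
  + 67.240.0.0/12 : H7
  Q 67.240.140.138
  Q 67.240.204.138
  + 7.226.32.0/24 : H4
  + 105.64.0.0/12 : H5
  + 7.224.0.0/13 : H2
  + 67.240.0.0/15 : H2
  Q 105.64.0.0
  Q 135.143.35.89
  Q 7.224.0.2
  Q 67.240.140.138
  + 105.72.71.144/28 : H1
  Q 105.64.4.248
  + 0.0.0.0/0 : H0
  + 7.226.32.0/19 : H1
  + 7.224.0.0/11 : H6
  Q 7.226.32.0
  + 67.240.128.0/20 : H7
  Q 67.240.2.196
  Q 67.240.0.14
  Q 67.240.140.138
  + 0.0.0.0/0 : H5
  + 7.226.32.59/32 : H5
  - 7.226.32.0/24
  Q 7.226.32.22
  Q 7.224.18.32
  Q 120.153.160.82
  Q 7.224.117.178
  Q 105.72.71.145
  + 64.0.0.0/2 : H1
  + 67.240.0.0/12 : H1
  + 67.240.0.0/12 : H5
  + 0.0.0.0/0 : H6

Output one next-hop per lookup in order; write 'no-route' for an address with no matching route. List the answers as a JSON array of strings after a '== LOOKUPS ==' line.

Process each operation:
  + 67.240.140.0/24 (H1) depth=24
  del 67.240.140.0/24 (clear depth 24)
  + 105.72.71.144/28 (H0) depth=28
  + 67.240.140.138/32 (H0) depth=32
  + 67.240.0.0/12 (H7) depth=12
  Q 67.240.140.138: descend 01000011111100001000110010001010 ; hops seen [H7,H0] ; pick H0
  Q 67.240.204.138: descend 01000011111100001 ; hops seen [H7] ; pick H7
  + 7.226.32.0/24 (H4) depth=24
  + 105.64.0.0/12 (H5) depth=12
  + 7.224.0.0/13 (H2) depth=13
  + 67.240.0.0/15 (H2) depth=15
  Q 105.64.0.0: descend 011010010100 ; hops seen [H5] ; pick H5
  Q 135.143.35.89: descend ε ; hops seen [∅] ; pick no-route
  Q 7.224.0.2: descend 00000111111000 ; hops seen [H2] ; pick H2
  Q 67.240.140.138: descend 01000011111100001000110010001010 ; hops seen [H7,H2,H0] ; pick H0
  + 105.72.71.144/28 (H1) depth=28
  Q 105.64.4.248: descend 011010010100 ; hops seen [H5] ; pick H5
  + 0.0.0.0/0 (H0) depth=0
  + 7.226.32.0/19 (H1) depth=19
  + 7.224.0.0/11 (H6) depth=11
  Q 7.226.32.0: descend 000001111110001000100000 ; hops seen [H0,H6,H2,H1,H4] ; pick H4
  + 67.240.128.0/20 (H7) depth=20
  Q 67.240.2.196: descend 0100001111110000 ; hops seen [H0,H7,H2] ; pick H2
  Q 67.240.0.14: descend 0100001111110000 ; hops seen [H0,H7,H2] ; pick H2
  Q 67.240.140.138: descend 01000011111100001000110010001010 ; hops seen [H0,H7,H2,H7,H0] ; pick H0
  + 0.0.0.0/0 (H5) depth=0
  + 7.226.32.59/32 (H5) depth=32
  del 7.226.32.0/24 (clear depth 24)
  Q 7.226.32.22: descend 00000111111000100010000000 ; hops seen [H5,H6,H2,H1] ; pick H1
  Q 7.224.18.32: descend 00000111111000 ; hops seen [H5,H6,H2] ; pick H2
  Q 120.153.160.82: descend 011 ; hops seen [H5] ; pick H5
  Q 7.224.117.178: descend 00000111111000 ; hops seen [H5,H6,H2] ; pick H2
  Q 105.72.71.145: descend 0110100101001000010001111001 ; hops seen [H5,H5,H1] ; pick H1
  + 64.0.0.0/2 (H1) depth=2
  + 67.240.0.0/12 (H1) depth=12
  + 67.240.0.0/12 (H5) depth=12
  + 0.0.0.0/0 (H6) depth=0

== LOOKUPS ==
["H0","H7","H5","no-route","H2","H0","H5","H4","H2","H2","H0","H1","H2","H5","H2","H1"]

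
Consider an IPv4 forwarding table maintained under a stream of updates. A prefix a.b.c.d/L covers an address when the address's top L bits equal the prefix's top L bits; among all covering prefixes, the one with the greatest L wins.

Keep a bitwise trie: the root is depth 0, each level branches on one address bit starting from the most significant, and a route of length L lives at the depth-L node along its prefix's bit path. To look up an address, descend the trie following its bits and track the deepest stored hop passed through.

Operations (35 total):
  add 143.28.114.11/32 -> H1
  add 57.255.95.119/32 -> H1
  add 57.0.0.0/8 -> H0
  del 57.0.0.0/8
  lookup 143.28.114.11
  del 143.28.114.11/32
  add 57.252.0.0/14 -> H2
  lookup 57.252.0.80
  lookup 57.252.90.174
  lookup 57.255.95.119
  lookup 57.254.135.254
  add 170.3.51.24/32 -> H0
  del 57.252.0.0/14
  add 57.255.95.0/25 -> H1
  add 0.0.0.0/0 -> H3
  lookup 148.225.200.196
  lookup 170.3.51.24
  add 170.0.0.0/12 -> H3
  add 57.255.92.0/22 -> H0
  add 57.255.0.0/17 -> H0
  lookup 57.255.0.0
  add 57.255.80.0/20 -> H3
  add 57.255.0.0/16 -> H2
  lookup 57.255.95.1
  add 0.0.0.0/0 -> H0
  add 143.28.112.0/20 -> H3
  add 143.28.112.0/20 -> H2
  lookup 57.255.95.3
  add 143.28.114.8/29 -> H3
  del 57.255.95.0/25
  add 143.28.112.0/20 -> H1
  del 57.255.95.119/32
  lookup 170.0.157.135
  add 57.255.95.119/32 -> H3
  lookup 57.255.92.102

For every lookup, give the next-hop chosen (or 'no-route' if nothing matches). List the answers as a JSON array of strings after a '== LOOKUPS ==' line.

Trace:
  add 143.28.114.11/32 -> H1 at depth 32
  add 57.255.95.119/32 -> H1 at depth 32
  add 57.0.0.0/8 -> H0 at depth 8
  del 57.0.0.0/8 (clear depth 8)
  Q 143.28.114.11: descend 10001111000111000111001000001011 ; hops seen [H1] ; pick H1
  del 143.28.114.11/32 (clear depth 32)
  add 57.252.0.0/14 -> H2 at depth 14
  Q 57.252.0.80: descend 00111001111111 ; hops seen [H2] ; pick H2
  Q 57.252.90.174: descend 00111001111111 ; hops seen [H2] ; pick H2
  Q 57.255.95.119: descend 00111001111111110101111101110111 ; hops seen [H2,H1] ; pick H1
  Q 57.254.135.254: descend 001110011111111 ; hops seen [H2] ; pick H2
  add 170.3.51.24/32 -> H0 at depth 32
  del 57.252.0.0/14 (clear depth 14)
  add 57.255.95.0/25 -> H1 at depth 25
  add 0.0.0.0/0 -> H3 at depth 0
  Q 148.225.200.196: descend 100 ; hops seen [H3] ; pick H3
  Q 170.3.51.24: descend 10101010000000110011001100011000 ; hops seen [H3,H0] ; pick H0
  add 170.0.0.0/12 -> H3 at depth 12
  add 57.255.92.0/22 -> H0 at depth 22
  add 57.255.0.0/17 -> H0 at depth 17
  Q 57.255.0.0: descend 00111001111111110 ; hops seen [H3,H0] ; pick H0
  add 57.255.80.0/20 -> H3 at depth 20
  add 57.255.0.0/16 -> H2 at depth 16
  Q 57.255.95.1: descend 0011100111111111010111110 ; hops seen [H3,H2,H0,H3,H0,H1] ; pick H1
  add 0.0.0.0/0 -> H0 at depth 0
  add 143.28.112.0/20 -> H3 at depth 20
  add 143.28.112.0/20 -> H2 at depth 20
  Q 57.255.95.3: descend 0011100111111111010111110 ; hops seen [H0,H2,H0,H3,H0,H1] ; pick H1
  add 143.28.114.8/29 -> H3 at depth 29
  del 57.255.95.0/25 (clear depth 25)
  add 143.28.112.0/20 -> H1 at depth 20
  del 57.255.95.119/32 (clear depth 32)
  Q 170.0.157.135: descend 10101010000000 ; hops seen [H0,H3] ; pick H3
  add 57.255.95.119/32 -> H3 at depth 32
  Q 57.255.92.102: descend 0011100111111111010111 ; hops seen [H0,H2,H0,H3,H0] ; pick H0

== LOOKUPS ==
["H1","H2","H2","H1","H2","H3","H0","H0","H1","H1","H3","H0"]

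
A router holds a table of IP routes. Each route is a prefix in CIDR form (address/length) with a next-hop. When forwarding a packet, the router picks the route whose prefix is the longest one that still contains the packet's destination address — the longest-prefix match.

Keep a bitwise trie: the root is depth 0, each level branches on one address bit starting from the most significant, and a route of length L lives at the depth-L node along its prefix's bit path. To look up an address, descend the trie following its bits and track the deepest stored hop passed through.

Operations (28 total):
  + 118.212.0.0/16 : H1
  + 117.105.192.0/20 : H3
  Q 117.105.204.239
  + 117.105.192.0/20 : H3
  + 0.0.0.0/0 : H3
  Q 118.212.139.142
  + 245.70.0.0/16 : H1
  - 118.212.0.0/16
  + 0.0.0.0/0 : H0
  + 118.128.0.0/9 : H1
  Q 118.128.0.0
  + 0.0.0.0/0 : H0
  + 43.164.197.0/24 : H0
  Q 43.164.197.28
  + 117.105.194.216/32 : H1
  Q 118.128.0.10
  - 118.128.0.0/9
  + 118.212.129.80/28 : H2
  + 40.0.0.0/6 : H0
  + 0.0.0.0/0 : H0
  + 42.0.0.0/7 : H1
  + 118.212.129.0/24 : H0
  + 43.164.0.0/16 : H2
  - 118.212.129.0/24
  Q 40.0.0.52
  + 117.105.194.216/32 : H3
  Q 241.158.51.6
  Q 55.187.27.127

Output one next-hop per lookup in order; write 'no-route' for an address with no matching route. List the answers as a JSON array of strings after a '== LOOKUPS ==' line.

Process each operation:
  add 118.212.0.0/16 -> H1 at depth 16
  add 117.105.192.0/20 -> H3 at depth 20
  lookup 117.105.204.239: bits 01110101011010011100 walk d0:-→d1:-→d2:-→d3:-→d4:-→d5:-→d6:-→d7:-→d8:-→d9:-→d10:-→d11:-→d12:-→d13:-→d14:-→d15:-→d16:-→d17:-→d18:-→d19:-→d20:H3 -> H3
  add 117.105.192.0/20 -> H3 at depth 20
  add 0.0.0.0/0 -> H3 at depth 0
  lookup 118.212.139.142: bits 0111011011010100 walk d0:H3→d1:-→d2:-→d3:-→d4:-→d5:-→d6:-→d7:-→d8:-→d9:-→d10:-→d11:-→d12:-→d13:-→d14:-→d15:-→d16:H1 -> H1
  add 245.70.0.0/16 -> H1 at depth 16
  del 118.212.0.0/16 (clear depth 16)
  add 0.0.0.0/0 -> H0 at depth 0
  add 118.128.0.0/9 -> H1 at depth 9
  lookup 118.128.0.0: bits 011101101 walk d0:H0→d1:-→d2:-→d3:-→d4:-→d5:-→d6:-→d7:-→d8:-→d9:H1 -> H1
  add 0.0.0.0/0 -> H0 at depth 0
  add 43.164.197.0/24 -> H0 at depth 24
  lookup 43.164.197.28: bits 001010111010010011000101 walk d0:H0→d1:-→d2:-→d3:-→d4:-→d5:-→d6:-→d7:-→d8:-→d9:-→d10:-→d11:-→d12:-→d13:-→d14:-→d15:-→d16:-→d17:-→d18:-→d19:-→d20:-→d21:-→d22:-→d23:-→d24:H0 -> H0
  add 117.105.194.216/32 -> H1 at depth 32
  lookup 118.128.0.10: bits 011101101 walk d0:H0→d1:-→d2:-→d3:-→d4:-→d5:-→d6:-→d7:-→d8:-→d9:H1 -> H1
  del 118.128.0.0/9 (clear depth 9)
  add 118.212.129.80/28 -> H2 at depth 28
  add 40.0.0.0/6 -> H0 at depth 6
  add 0.0.0.0/0 -> H0 at depth 0
  add 42.0.0.0/7 -> H1 at depth 7
  add 118.212.129.0/24 -> H0 at depth 24
  add 43.164.0.0/16 -> H2 at depth 16
  del 118.212.129.0/24 (clear depth 24)
  lookup 40.0.0.52: bits 001010 walk d0:H0→d1:-→d2:-→d3:-→d4:-→d5:-→d6:H0 -> H0
  add 117.105.194.216/32 -> H3 at depth 32
  lookup 241.158.51.6: bits 11110 walk d0:H0→d1:-→d2:-→d3:-→d4:-→d5:- -> H0
  lookup 55.187.27.127: bits 001 walk d0:H0→d1:-→d2:-→d3:- -> H0

== LOOKUPS ==
["H3","H1","H1","H0","H1","H0","H0","H0"]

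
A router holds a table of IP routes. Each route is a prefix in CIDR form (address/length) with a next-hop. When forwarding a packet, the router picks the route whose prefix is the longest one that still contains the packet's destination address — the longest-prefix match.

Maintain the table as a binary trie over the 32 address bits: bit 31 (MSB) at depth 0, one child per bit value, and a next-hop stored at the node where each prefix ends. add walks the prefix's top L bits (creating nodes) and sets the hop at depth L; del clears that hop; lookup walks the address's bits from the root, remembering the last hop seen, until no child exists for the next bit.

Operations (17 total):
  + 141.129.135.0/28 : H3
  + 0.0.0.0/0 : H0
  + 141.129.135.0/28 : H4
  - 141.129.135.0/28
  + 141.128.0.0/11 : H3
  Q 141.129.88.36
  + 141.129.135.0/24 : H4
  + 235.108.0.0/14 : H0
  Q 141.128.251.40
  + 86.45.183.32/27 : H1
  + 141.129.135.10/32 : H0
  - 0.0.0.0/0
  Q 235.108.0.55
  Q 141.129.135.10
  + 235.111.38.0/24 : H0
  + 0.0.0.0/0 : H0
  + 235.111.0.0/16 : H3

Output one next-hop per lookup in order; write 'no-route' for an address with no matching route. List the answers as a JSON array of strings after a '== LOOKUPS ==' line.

Process each operation:
  + 141.129.135.0/28 (H3) depth=28
  + 0.0.0.0/0 (H0) depth=0
  + 141.129.135.0/28 (H4) depth=28
  - 141.129.135.0/28 clear@28
  + 141.128.0.0/11 (H3) depth=11
  lookup 141.129.88.36: bits 1000110110000001 walk d0:H0→d1:-→d2:-→d3:-→d4:-→d5:-→d6:-→d7:-→d8:-→d9:-→d10:-→d11:H3→d12:-→d13:-→d14:-→d15:-→d16:- -> H3
  + 141.129.135.0/24 (H4) depth=24
  + 235.108.0.0/14 (H0) depth=14
  lookup 141.128.251.40: bits 100011011000000 walk d0:H0→d1:-→d2:-→d3:-→d4:-→d5:-→d6:-→d7:-→d8:-→d9:-→d10:-→d11:H3→d12:-→d13:-→d14:-→d15:- -> H3
  + 86.45.183.32/27 (H1) depth=27
  + 141.129.135.10/32 (H0) depth=32
  - 0.0.0.0/0 clear@0
  lookup 235.108.0.55: bits 11101011011011 walk d0:-→d1:-→d2:-→d3:-→d4:-→d5:-→d6:-→d7:-→d8:-→d9:-→d10:-→d11:-→d12:-→d13:-→d14:H0 -> H0
  lookup 141.129.135.10: bits 10001101100000011000011100001010 walk d0:-→d1:-→d2:-→d3:-→d4:-→d5:-→d6:-→d7:-→d8:-→d9:-→d10:-→d11:H3→d12:-→d13:-→d14:-→d15:-→d16:-→d17:-→d18:-→d19:-→d20:-→d21:-→d22:-→d23:-→d24:H4→d25:-→d26:-→d27:-→d28:-→d29:-→d30:-→d31:-→d32:H0 -> H0
  + 235.111.38.0/24 (H0) depth=24
  + 0.0.0.0/0 (H0) depth=0
  + 235.111.0.0/16 (H3) depth=16

== LOOKUPS ==
["H3","H3","H0","H0"]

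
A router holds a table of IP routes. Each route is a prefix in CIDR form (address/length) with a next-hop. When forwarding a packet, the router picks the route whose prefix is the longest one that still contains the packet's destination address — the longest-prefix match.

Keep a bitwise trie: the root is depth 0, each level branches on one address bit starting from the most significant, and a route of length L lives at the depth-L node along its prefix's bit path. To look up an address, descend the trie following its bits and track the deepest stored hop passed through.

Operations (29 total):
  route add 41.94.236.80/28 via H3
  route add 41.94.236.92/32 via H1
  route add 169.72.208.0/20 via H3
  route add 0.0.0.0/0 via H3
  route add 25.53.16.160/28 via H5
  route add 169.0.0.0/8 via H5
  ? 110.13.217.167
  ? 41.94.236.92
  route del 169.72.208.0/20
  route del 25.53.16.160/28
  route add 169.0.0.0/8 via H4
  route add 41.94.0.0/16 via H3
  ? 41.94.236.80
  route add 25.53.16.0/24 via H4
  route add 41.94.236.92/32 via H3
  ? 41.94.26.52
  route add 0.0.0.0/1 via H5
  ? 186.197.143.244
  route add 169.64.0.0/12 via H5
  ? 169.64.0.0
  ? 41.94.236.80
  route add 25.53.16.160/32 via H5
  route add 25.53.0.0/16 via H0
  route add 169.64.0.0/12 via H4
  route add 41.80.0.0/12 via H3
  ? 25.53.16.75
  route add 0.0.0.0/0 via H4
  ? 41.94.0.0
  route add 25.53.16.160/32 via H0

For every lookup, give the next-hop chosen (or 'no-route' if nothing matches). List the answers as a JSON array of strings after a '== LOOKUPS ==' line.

Process each operation:
  add 41.94.236.80/28 -> H3 at depth 28
  add 41.94.236.92/32 -> H1 at depth 32
  add 169.72.208.0/20 -> H3 at depth 20
  add 0.0.0.0/0 -> H3 at depth 0
  add 25.53.16.160/28 -> H5 at depth 28
  add 169.0.0.0/8 -> H5 at depth 8
  Q 110.13.217.167: descend 0 ; hops seen [H3] ; pick H3
  Q 41.94.236.92: descend 00101001010111101110110001011100 ; hops seen [H3,H3,H1] ; pick H1
  - 169.72.208.0/20 clear@20
  - 25.53.16.160/28 clear@28
  add 169.0.0.0/8 -> H4 at depth 8
  add 41.94.0.0/16 -> H3 at depth 16
  Q 41.94.236.80: descend 0010100101011110111011000101 ; hops seen [H3,H3,H3] ; pick H3
  add 25.53.16.0/24 -> H4 at depth 24
  add 41.94.236.92/32 -> H3 at depth 32
  Q 41.94.26.52: descend 0010100101011110 ; hops seen [H3,H3] ; pick H3
  add 0.0.0.0/1 -> H5 at depth 1
  Q 186.197.143.244: descend 101 ; hops seen [H3] ; pick H3
  add 169.64.0.0/12 -> H5 at depth 12
  Q 169.64.0.0: descend 101010010100 ; hops seen [H3,H4,H5] ; pick H5
  Q 41.94.236.80: descend 0010100101011110111011000101 ; hops seen [H3,H5,H3,H3] ; pick H3
  add 25.53.16.160/32 -> H5 at depth 32
  add 25.53.0.0/16 -> H0 at depth 16
  add 169.64.0.0/12 -> H4 at depth 12
  add 41.80.0.0/12 -> H3 at depth 12
  Q 25.53.16.75: descend 000110010011010100010000 ; hops seen [H3,H5,H0,H4] ; pick H4
  add 0.0.0.0/0 -> H4 at depth 0
  Q 41.94.0.0: descend 0010100101011110 ; hops seen [H4,H5,H3,H3] ; pick H3
  add 25.53.16.160/32 -> H0 at depth 32

== LOOKUPS ==
["H3","H1","H3","H3","H3","H5","H3","H4","H3"]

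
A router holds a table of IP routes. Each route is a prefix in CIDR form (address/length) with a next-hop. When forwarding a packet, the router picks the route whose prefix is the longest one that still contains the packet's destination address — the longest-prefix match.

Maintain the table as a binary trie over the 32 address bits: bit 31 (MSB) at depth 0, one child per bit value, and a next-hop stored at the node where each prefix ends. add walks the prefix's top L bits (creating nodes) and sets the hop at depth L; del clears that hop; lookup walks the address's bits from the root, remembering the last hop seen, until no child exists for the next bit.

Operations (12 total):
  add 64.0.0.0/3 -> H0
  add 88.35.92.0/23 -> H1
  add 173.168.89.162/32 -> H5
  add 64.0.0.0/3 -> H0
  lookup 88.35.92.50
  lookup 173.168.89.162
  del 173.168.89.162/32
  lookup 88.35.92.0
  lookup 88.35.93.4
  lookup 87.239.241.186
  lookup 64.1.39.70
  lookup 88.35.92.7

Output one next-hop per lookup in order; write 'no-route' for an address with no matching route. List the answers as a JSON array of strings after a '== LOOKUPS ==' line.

Trace:
  add 64.0.0.0/3 -> H0 at depth 3
  add 88.35.92.0/23 -> H1 at depth 23
  add 173.168.89.162/32 -> H5 at depth 32
  add 64.0.0.0/3 -> H0 at depth 3
  lookup 88.35.92.50: bits 01011000001000110101110 walk d0:-→d1:-→d2:-→d3:H0→d4:-→d5:-→d6:-→d7:-→d8:-→d9:-→d10:-→d11:-→d12:-→d13:-→d14:-→d15:-→d16:-→d17:-→d18:-→d19:-→d20:-→d21:-→d22:-→d23:H1 -> H1
  lookup 173.168.89.162: bits 10101101101010000101100110100010 walk d0:-→d1:-→d2:-→d3:-→d4:-→d5:-→d6:-→d7:-→d8:-→d9:-→d10:-→d11:-→d12:-→d13:-→d14:-→d15:-→d16:-→d17:-→d18:-→d19:-→d20:-→d21:-→d22:-→d23:-→d24:-→d25:-→d26:-→d27:-→d28:-→d29:-→d30:-→d31:-→d32:H5 -> H5
  del 173.168.89.162/32 (clear depth 32)
  lookup 88.35.92.0: bits 01011000001000110101110 walk d0:-→d1:-→d2:-→d3:H0→d4:-→d5:-→d6:-→d7:-→d8:-→d9:-→d10:-→d11:-→d12:-→d13:-→d14:-→d15:-→d16:-→d17:-→d18:-→d19:-→d20:-→d21:-→d22:-→d23:H1 -> H1
  lookup 88.35.93.4: bits 01011000001000110101110 walk d0:-→d1:-→d2:-→d3:H0→d4:-→d5:-→d6:-→d7:-→d8:-→d9:-→d10:-→d11:-→d12:-→d13:-→d14:-→d15:-→d16:-→d17:-→d18:-→d19:-→d20:-→d21:-→d22:-→d23:H1 -> H1
  lookup 87.239.241.186: bits 0101 walk d0:-→d1:-→d2:-→d3:H0→d4:- -> H0
  lookup 64.1.39.70: bits 010 walk d0:-→d1:-→d2:-→d3:H0 -> H0
  lookup 88.35.92.7: bits 01011000001000110101110 walk d0:-→d1:-→d2:-→d3:H0→d4:-→d5:-→d6:-→d7:-→d8:-→d9:-→d10:-→d11:-→d12:-→d13:-→d14:-→d15:-→d16:-→d17:-→d18:-→d19:-→d20:-→d21:-→d22:-→d23:H1 -> H1

== LOOKUPS ==
["H1","H5","H1","H1","H0","H0","H1"]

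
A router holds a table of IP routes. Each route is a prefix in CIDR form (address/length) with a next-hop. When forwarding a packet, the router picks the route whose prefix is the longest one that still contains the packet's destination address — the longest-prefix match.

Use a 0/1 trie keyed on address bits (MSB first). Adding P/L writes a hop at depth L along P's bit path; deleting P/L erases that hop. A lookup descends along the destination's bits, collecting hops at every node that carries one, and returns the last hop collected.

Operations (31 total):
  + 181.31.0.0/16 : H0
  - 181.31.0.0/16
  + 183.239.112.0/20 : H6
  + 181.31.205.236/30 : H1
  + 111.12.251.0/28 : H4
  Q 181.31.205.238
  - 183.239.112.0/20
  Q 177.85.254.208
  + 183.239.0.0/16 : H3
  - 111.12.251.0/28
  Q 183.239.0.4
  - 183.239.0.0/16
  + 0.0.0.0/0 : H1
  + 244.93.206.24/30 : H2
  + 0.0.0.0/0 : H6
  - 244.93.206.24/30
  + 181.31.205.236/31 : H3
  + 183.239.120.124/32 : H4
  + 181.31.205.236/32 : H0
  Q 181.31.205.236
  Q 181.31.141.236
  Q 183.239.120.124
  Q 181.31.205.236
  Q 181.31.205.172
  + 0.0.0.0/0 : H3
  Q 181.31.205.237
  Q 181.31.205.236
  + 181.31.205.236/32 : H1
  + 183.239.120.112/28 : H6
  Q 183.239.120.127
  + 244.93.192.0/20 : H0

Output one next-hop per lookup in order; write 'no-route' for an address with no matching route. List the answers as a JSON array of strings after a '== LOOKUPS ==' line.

Trace:
  + 181.31.0.0/16 (H0) depth=16
  del 181.31.0.0/16 (clear depth 16)
  + 183.239.112.0/20 (H6) depth=20
  + 181.31.205.236/30 (H1) depth=30
  + 111.12.251.0/28 (H4) depth=28
  ? 181.31.205.238  path d0:-→d1:-→d2:-→d3:-→d4:-→d5:-→d6:-→d7:-→d8:-→d9:-→d10:-→d11:-→d12:-→d13:-→d14:-→d15:-→d16:-→d17:-→d18:-→d19:-→d20:-→d21:-→d22:-→d23:-→d24:-→d25:-→d26:-→d27:-→d28:-→d29:-→d30:H1  best=H1
  del 183.239.112.0/20 (clear depth 20)
  ? 177.85.254.208  path d0:-→d1:-→d2:-→d3:-→d4:-→d5:-  best=no-route
  + 183.239.0.0/16 (H3) depth=16
  del 111.12.251.0/28 (clear depth 28)
  ? 183.239.0.4  path d0:-→d1:-→d2:-→d3:-→d4:-→d5:-→d6:-→d7:-→d8:-→d9:-→d10:-→d11:-→d12:-→d13:-→d14:-→d15:-→d16:H3→d17:-  best=H3
  del 183.239.0.0/16 (clear depth 16)
  + 0.0.0.0/0 (H1) depth=0
  + 244.93.206.24/30 (H2) depth=30
  + 0.0.0.0/0 (H6) depth=0
  del 244.93.206.24/30 (clear depth 30)
  + 181.31.205.236/31 (H3) depth=31
  + 183.239.120.124/32 (H4) depth=32
  + 181.31.205.236/32 (H0) depth=32
  ? 181.31.205.236  path d0:H6→d1:-→d2:-→d3:-→d4:-→d5:-→d6:-→d7:-→d8:-→d9:-→d10:-→d11:-→d12:-→d13:-→d14:-→d15:-→d16:-→d17:-→d18:-→d19:-→d20:-→d21:-→d22:-→d23:-→d24:-→d25:-→d26:-→d27:-→d28:-→d29:-→d30:H1→d31:H3→d32:H0  best=H0
  ? 181.31.141.236  path d0:H6→d1:-→d2:-→d3:-→d4:-→d5:-→d6:-→d7:-→d8:-→d9:-→d10:-→d11:-→d12:-→d13:-→d14:-→d15:-→d16:-→d17:-  best=H6
  ? 183.239.120.124  path d0:H6→d1:-→d2:-→d3:-→d4:-→d5:-→d6:-→d7:-→d8:-→d9:-→d10:-→d11:-→d12:-→d13:-→d14:-→d15:-→d16:-→d17:-→d18:-→d19:-→d20:-→d21:-→d22:-→d23:-→d24:-→d25:-→d26:-→d27:-→d28:-→d29:-→d30:-→d31:-→d32:H4  best=H4
  ? 181.31.205.236  path d0:H6→d1:-→d2:-→d3:-→d4:-→d5:-→d6:-→d7:-→d8:-→d9:-→d10:-→d11:-→d12:-→d13:-→d14:-→d15:-→d16:-→d17:-→d18:-→d19:-→d20:-→d21:-→d22:-→d23:-→d24:-→d25:-→d26:-→d27:-→d28:-→d29:-→d30:H1→d31:H3→d32:H0  best=H0
  ? 181.31.205.172  path d0:H6→d1:-→d2:-→d3:-→d4:-→d5:-→d6:-→d7:-→d8:-→d9:-→d10:-→d11:-→d12:-→d13:-→d14:-→d15:-→d16:-→d17:-→d18:-→d19:-→d20:-→d21:-→d22:-→d23:-→d24:-→d25:-  best=H6
  + 0.0.0.0/0 (H3) depth=0
  ? 181.31.205.237  path d0:H3→d1:-→d2:-→d3:-→d4:-→d5:-→d6:-→d7:-→d8:-→d9:-→d10:-→d11:-→d12:-→d13:-→d14:-→d15:-→d16:-→d17:-→d18:-→d19:-→d20:-→d21:-→d22:-→d23:-→d24:-→d25:-→d26:-→d27:-→d28:-→d29:-→d30:H1→d31:H3  best=H3
  ? 181.31.205.236  path d0:H3→d1:-→d2:-→d3:-→d4:-→d5:-→d6:-→d7:-→d8:-→d9:-→d10:-→d11:-→d12:-→d13:-→d14:-→d15:-→d16:-→d17:-→d18:-→d19:-→d20:-→d21:-→d22:-→d23:-→d24:-→d25:-→d26:-→d27:-→d28:-→d29:-→d30:H1→d31:H3→d32:H0  best=H0
  + 181.31.205.236/32 (H1) depth=32
  + 183.239.120.112/28 (H6) depth=28
  ? 183.239.120.127  path d0:H3→d1:-→d2:-→d3:-→d4:-→d5:-→d6:-→d7:-→d8:-→d9:-→d10:-→d11:-→d12:-→d13:-→d14:-→d15:-→d16:-→d17:-→d18:-→d19:-→d20:-→d21:-→d22:-→d23:-→d24:-→d25:-→d26:-→d27:-→d28:H6→d29:-→d30:-  best=H6
  + 244.93.192.0/20 (H0) depth=20

== LOOKUPS ==
["H1","no-route","H3","H0","H6","H4","H0","H6","H3","H0","H6"]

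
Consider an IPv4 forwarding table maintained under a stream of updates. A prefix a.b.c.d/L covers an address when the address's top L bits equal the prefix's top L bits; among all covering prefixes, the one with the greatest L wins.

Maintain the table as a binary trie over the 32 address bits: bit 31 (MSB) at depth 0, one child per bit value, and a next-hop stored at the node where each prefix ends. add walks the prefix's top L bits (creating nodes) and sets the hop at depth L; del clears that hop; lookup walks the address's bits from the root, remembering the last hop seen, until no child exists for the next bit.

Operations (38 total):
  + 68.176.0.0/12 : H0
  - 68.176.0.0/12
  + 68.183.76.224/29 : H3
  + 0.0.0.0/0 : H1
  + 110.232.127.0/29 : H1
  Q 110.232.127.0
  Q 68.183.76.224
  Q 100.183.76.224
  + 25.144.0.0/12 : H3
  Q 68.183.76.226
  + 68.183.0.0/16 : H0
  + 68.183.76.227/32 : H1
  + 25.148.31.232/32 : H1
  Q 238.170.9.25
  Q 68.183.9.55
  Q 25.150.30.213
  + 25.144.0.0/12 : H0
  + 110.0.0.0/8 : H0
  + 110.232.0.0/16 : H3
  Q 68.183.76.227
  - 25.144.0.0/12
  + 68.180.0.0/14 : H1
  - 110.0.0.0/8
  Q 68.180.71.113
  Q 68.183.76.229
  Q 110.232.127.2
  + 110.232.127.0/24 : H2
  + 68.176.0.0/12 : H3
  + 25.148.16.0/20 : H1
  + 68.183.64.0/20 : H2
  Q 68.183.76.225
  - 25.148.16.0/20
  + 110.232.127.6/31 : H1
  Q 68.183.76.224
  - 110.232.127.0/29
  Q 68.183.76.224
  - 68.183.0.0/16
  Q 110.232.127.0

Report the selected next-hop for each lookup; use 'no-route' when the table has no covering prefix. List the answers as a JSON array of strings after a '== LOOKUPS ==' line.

Process each operation:
  + 68.176.0.0/12 (H0) depth=12
  del 68.176.0.0/12 (clear depth 12)
  + 68.183.76.224/29 (H3) depth=29
  + 0.0.0.0/0 (H1) depth=0
  + 110.232.127.0/29 (H1) depth=29
  lookup 110.232.127.0: bits 01101110111010000111111100000 walk d0:H1→d1:-→d2:-→d3:-→d4:-→d5:-→d6:-→d7:-→d8:-→d9:-→d10:-→d11:-→d12:-→d13:-→d14:-→d15:-→d16:-→d17:-→d18:-→d19:-→d20:-→d21:-→d22:-→d23:-→d24:-→d25:-→d26:-→d27:-→d28:-→d29:H1 -> H1
  lookup 68.183.76.224: bits 01000100101101110100110011100 walk d0:H1→d1:-→d2:-→d3:-→d4:-→d5:-→d6:-→d7:-→d8:-→d9:-→d10:-→d11:-→d12:-→d13:-→d14:-→d15:-→d16:-→d17:-→d18:-→d19:-→d20:-→d21:-→d22:-→d23:-→d24:-→d25:-→d26:-→d27:-→d28:-→d29:H3 -> H3
  lookup 100.183.76.224: bits 0110 walk d0:H1→d1:-→d2:-→d3:-→d4:- -> H1
  + 25.144.0.0/12 (H3) depth=12
  lookup 68.183.76.226: bits 01000100101101110100110011100 walk d0:H1→d1:-→d2:-→d3:-→d4:-→d5:-→d6:-→d7:-→d8:-→d9:-→d10:-→d11:-→d12:-→d13:-→d14:-→d15:-→d16:-→d17:-→d18:-→d19:-→d20:-→d21:-→d22:-→d23:-→d24:-→d25:-→d26:-→d27:-→d28:-→d29:H3 -> H3
  + 68.183.0.0/16 (H0) depth=16
  + 68.183.76.227/32 (H1) depth=32
  + 25.148.31.232/32 (H1) depth=32
  lookup 238.170.9.25: bits ε walk d0:H1 -> H1
  lookup 68.183.9.55: bits 01000100101101110 walk d0:H1→d1:-→d2:-→d3:-→d4:-→d5:-→d6:-→d7:-→d8:-→d9:-→d10:-→d11:-→d12:-→d13:-→d14:-→d15:-→d16:H0→d17:- -> H0
  lookup 25.150.30.213: bits 00011001100101 walk d0:H1→d1:-→d2:-→d3:-→d4:-→d5:-→d6:-→d7:-→d8:-→d9:-→d10:-→d11:-→d12:H3→d13:-→d14:- -> H3
  + 25.144.0.0/12 (H0) depth=12
  + 110.0.0.0/8 (H0) depth=8
  + 110.232.0.0/16 (H3) depth=16
  lookup 68.183.76.227: bits 01000100101101110100110011100011 walk d0:H1→d1:-→d2:-→d3:-→d4:-→d5:-→d6:-→d7:-→d8:-→d9:-→d10:-→d11:-→d12:-→d13:-→d14:-→d15:-→d16:H0→d17:-→d18:-→d19:-→d20:-→d21:-→d22:-→d23:-→d24:-→d25:-→d26:-→d27:-→d28:-→d29:H3→d30:-→d31:-→d32:H1 -> H1
  del 25.144.0.0/12 (clear depth 12)
  + 68.180.0.0/14 (H1) depth=14
  del 110.0.0.0/8 (clear depth 8)
  lookup 68.180.71.113: bits 01000100101101 walk d0:H1→d1:-→d2:-→d3:-→d4:-→d5:-→d6:-→d7:-→d8:-→d9:-→d10:-→d11:-→d12:-→d13:-→d14:H1 -> H1
  lookup 68.183.76.229: bits 01000100101101110100110011100 walk d0:H1→d1:-→d2:-→d3:-→d4:-→d5:-→d6:-→d7:-→d8:-→d9:-→d10:-→d11:-→d12:-→d13:-→d14:H1→d15:-→d16:H0→d17:-→d18:-→d19:-→d20:-→d21:-→d22:-→d23:-→d24:-→d25:-→d26:-→d27:-→d28:-→d29:H3 -> H3
  lookup 110.232.127.2: bits 01101110111010000111111100000 walk d0:H1→d1:-→d2:-→d3:-→d4:-→d5:-→d6:-→d7:-→d8:-→d9:-→d10:-→d11:-→d12:-→d13:-→d14:-→d15:-→d16:H3→d17:-→d18:-→d19:-→d20:-→d21:-→d22:-→d23:-→d24:-→d25:-→d26:-→d27:-→d28:-→d29:H1 -> H1
  + 110.232.127.0/24 (H2) depth=24
  + 68.176.0.0/12 (H3) depth=12
  + 25.148.16.0/20 (H1) depth=20
  + 68.183.64.0/20 (H2) depth=20
  lookup 68.183.76.225: bits 010001001011011101001100111000 walk d0:H1→d1:-→d2:-→d3:-→d4:-→d5:-→d6:-→d7:-→d8:-→d9:-→d10:-→d11:-→d12:H3→d13:-→d14:H1→d15:-→d16:H0→d17:-→d18:-→d19:-→d20:H2→d21:-→d22:-→d23:-→d24:-→d25:-→d26:-→d27:-→d28:-→d29:H3→d30:- -> H3
  del 25.148.16.0/20 (clear depth 20)
  + 110.232.127.6/31 (H1) depth=31
  lookup 68.183.76.224: bits 010001001011011101001100111000 walk d0:H1→d1:-→d2:-→d3:-→d4:-→d5:-→d6:-→d7:-→d8:-→d9:-→d10:-→d11:-→d12:H3→d13:-→d14:H1→d15:-→d16:H0→d17:-→d18:-→d19:-→d20:H2→d21:-→d22:-→d23:-→d24:-→d25:-→d26:-→d27:-→d28:-→d29:H3→d30:- -> H3
  del 110.232.127.0/29 (clear depth 29)
  lookup 68.183.76.224: bits 010001001011011101001100111000 walk d0:H1→d1:-→d2:-→d3:-→d4:-→d5:-→d6:-→d7:-→d8:-→d9:-→d10:-→d11:-→d12:H3→d13:-→d14:H1→d15:-→d16:H0→d17:-→d18:-→d19:-→d20:H2→d21:-→d22:-→d23:-→d24:-→d25:-→d26:-→d27:-→d28:-→d29:H3→d30:- -> H3
  del 68.183.0.0/16 (clear depth 16)
  lookup 110.232.127.0: bits 01101110111010000111111100000 walk d0:H1→d1:-→d2:-→d3:-→d4:-→d5:-→d6:-→d7:-→d8:-→d9:-→d10:-→d11:-→d12:-→d13:-→d14:-→d15:-→d16:H3→d17:-→d18:-→d19:-→d20:-→d21:-→d22:-→d23:-→d24:H2→d25:-→d26:-→d27:-→d28:-→d29:- -> H2

== LOOKUPS ==
["H1","H3","H1","H3","H1","H0","H3","H1","H1","H3","H1","H3","H3","H3","H2"]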